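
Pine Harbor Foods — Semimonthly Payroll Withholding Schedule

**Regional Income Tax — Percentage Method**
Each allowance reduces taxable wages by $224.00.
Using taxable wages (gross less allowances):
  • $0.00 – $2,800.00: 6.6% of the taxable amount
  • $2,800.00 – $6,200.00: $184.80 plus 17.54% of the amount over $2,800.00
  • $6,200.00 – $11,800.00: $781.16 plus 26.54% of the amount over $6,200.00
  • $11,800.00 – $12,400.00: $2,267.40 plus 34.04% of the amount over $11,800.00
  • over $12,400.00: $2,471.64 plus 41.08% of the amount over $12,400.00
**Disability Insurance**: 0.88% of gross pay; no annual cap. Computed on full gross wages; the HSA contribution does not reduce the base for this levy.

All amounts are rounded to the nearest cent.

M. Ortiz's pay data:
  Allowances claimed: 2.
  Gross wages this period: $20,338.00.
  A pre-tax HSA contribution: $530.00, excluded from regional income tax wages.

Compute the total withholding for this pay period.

$5,509.78

Regional Income Tax: taxable = $20,338.00 − $530.00 − 2×$224.00 = $19,360.00
  $2,471.64 + 41.08% × ($19,360.00 − $12,400.00) = $2,471.64 + 41.08% × $6,960.00 = $5,330.81
Disability Insurance: 0.88% × $20,338.00 = $178.97
Total: $5,330.81 + $178.97 = $5,509.78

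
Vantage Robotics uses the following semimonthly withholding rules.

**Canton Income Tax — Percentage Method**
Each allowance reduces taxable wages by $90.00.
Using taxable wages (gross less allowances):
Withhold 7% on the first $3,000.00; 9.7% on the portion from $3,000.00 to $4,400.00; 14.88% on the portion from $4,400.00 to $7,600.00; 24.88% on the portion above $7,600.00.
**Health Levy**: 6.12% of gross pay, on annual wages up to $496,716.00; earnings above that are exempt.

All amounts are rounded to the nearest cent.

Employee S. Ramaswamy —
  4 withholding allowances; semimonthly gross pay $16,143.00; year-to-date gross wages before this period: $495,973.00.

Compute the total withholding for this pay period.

$2,903.36

Canton Income Tax: taxable = $16,143.00 − 4×$90.00 = $15,783.00
  $821.96 + 24.88% × ($15,783.00 − $7,600.00) = $821.96 + 24.88% × $8,183.00 = $2,857.89
Health Levy: cap $496,716.00 − YTD $495,973.00 = $743.00 subject; 6.12% × $743.00 = $45.47
Total: $2,857.89 + $45.47 = $2,903.36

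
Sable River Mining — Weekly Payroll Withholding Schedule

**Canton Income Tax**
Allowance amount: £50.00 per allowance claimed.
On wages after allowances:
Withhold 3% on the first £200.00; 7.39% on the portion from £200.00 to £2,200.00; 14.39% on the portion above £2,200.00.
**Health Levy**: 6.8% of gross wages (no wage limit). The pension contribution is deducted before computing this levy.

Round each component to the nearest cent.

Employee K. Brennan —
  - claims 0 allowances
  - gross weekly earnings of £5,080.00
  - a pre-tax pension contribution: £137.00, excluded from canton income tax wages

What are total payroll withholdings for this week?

£884.64

Canton Income Tax: taxable = £5,080.00 − £137.00 = £4,943.00
  £153.80 + 14.39% × (£4,943.00 − £2,200.00) = £153.80 + 14.39% × £2,743.00 = £548.52
Health Levy: 6.8% × £4,943.00 = £336.12
Total: £548.52 + £336.12 = £884.64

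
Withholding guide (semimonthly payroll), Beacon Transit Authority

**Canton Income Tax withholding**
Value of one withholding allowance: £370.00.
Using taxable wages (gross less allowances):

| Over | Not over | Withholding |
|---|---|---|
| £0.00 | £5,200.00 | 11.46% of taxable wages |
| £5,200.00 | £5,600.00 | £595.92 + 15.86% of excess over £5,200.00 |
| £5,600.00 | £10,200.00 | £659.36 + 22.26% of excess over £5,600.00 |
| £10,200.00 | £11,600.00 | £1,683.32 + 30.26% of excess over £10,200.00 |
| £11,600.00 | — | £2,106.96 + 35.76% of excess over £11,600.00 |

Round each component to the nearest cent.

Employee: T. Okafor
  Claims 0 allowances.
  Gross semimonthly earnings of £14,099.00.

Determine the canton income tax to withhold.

Canton Income Tax: taxable = £14,099.00
  £2,106.96 + 35.76% × (£14,099.00 − £11,600.00) = £2,106.96 + 35.76% × £2,499.00 = £3,000.60

£3,000.60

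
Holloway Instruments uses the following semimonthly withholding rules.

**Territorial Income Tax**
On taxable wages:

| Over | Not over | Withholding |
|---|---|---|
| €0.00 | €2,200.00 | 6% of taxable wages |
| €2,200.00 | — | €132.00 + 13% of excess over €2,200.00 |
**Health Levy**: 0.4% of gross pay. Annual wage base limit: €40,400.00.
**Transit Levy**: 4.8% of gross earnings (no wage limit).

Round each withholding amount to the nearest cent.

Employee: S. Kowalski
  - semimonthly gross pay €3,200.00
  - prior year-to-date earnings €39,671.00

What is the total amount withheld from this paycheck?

Territorial Income Tax: taxable = €3,200.00
  €132.00 + 13% × (€3,200.00 − €2,200.00) = €132.00 + 13% × €1,000.00 = €262.00
Health Levy: cap €40,400.00 − YTD €39,671.00 = €729.00 subject; 0.4% × €729.00 = €2.92
Transit Levy: 4.8% × €3,200.00 = €153.60
Total: €262.00 + €2.92 + €153.60 = €418.52

€418.52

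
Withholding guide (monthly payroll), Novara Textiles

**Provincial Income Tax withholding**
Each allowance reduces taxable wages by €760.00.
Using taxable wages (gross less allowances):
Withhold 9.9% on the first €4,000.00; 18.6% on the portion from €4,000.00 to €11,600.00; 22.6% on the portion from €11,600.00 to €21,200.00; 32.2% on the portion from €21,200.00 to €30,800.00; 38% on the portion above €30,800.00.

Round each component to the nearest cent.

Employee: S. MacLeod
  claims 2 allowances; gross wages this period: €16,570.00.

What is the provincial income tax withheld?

Provincial Income Tax: taxable = €16,570.00 − 2×€760.00 = €15,050.00
  €1,809.60 + 22.6% × (€15,050.00 − €11,600.00) = €1,809.60 + 22.6% × €3,450.00 = €2,589.30

€2,589.30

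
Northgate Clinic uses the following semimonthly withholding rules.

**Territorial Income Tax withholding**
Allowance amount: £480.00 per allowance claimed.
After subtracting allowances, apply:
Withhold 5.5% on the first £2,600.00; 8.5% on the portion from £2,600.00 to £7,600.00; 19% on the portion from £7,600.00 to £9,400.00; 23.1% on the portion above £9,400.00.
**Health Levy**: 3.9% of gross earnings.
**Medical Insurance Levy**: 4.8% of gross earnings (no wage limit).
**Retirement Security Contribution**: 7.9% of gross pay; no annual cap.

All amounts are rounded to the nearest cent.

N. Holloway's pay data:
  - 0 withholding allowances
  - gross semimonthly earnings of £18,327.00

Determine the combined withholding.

£6,014.42

Territorial Income Tax: taxable = £18,327.00
  £910.00 + 23.1% × (£18,327.00 − £9,400.00) = £910.00 + 23.1% × £8,927.00 = £2,972.14
Health Levy: 3.9% × £18,327.00 = £714.75
Medical Insurance Levy: 4.8% × £18,327.00 = £879.70
Retirement Security Contribution: 7.9% × £18,327.00 = £1,447.83
Total: £2,972.14 + £714.75 + £879.70 + £1,447.83 = £6,014.42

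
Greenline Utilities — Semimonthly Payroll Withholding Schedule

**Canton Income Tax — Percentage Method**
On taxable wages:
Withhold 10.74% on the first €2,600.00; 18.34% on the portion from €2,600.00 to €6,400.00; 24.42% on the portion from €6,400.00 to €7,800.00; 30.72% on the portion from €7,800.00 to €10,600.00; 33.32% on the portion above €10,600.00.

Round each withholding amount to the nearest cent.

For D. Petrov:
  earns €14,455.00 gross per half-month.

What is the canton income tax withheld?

Canton Income Tax: taxable = €14,455.00
  €2,178.20 + 33.32% × (€14,455.00 − €10,600.00) = €2,178.20 + 33.32% × €3,855.00 = €3,462.69

€3,462.69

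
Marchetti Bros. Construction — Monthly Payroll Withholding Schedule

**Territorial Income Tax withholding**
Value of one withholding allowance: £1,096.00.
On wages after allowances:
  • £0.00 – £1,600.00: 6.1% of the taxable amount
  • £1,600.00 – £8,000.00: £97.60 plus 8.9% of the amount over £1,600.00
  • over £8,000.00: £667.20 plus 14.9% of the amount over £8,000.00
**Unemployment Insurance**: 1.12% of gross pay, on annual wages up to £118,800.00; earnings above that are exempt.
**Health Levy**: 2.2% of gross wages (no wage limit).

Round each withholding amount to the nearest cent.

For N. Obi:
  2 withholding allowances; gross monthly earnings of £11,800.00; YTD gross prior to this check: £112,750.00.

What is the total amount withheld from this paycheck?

£1,234.15

Territorial Income Tax: taxable = £11,800.00 − 2×£1,096.00 = £9,608.00
  £667.20 + 14.9% × (£9,608.00 − £8,000.00) = £667.20 + 14.9% × £1,608.00 = £906.79
Unemployment Insurance: cap £118,800.00 − YTD £112,750.00 = £6,050.00 subject; 1.12% × £6,050.00 = £67.76
Health Levy: 2.2% × £11,800.00 = £259.60
Total: £906.79 + £67.76 + £259.60 = £1,234.15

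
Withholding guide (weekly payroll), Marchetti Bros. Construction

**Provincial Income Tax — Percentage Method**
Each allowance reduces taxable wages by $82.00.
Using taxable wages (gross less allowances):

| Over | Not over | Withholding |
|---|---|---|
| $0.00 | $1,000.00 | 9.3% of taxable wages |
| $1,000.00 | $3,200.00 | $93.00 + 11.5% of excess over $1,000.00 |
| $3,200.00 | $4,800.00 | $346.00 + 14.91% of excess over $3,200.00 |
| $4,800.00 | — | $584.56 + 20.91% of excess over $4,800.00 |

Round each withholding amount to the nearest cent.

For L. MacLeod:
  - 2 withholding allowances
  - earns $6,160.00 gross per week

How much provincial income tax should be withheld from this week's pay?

$834.64

Provincial Income Tax: taxable = $6,160.00 − 2×$82.00 = $5,996.00
  $584.56 + 20.91% × ($5,996.00 − $4,800.00) = $584.56 + 20.91% × $1,196.00 = $834.64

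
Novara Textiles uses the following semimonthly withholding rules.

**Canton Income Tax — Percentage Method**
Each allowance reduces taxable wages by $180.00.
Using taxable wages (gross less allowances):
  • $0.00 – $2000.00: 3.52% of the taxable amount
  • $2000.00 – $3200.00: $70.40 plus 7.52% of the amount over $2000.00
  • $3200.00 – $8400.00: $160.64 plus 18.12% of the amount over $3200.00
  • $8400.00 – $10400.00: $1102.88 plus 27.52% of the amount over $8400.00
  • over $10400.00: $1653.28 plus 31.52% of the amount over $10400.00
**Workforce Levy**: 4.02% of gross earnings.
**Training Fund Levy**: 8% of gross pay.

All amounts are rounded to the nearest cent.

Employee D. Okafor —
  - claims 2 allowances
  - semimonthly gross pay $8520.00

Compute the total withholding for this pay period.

$2083.49

Canton Income Tax: taxable = $8520.00 − 2×$180.00 = $8160.00
  $160.64 + 18.12% × ($8160.00 − $3200.00) = $160.64 + 18.12% × $4960.00 = $1059.39
Workforce Levy: 4.02% × $8520.00 = $342.50
Training Fund Levy: 8% × $8520.00 = $681.60
Total: $1059.39 + $342.50 + $681.60 = $2083.49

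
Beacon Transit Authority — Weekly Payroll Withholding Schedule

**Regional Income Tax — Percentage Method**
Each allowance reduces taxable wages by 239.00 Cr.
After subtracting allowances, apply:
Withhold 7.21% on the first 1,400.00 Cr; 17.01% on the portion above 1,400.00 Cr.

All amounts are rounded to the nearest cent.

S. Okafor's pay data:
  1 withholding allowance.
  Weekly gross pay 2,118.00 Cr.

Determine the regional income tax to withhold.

Regional Income Tax: taxable = 2,118.00 Cr − 1×239.00 Cr = 1,879.00 Cr
  100.94 Cr + 17.01% × (1,879.00 Cr − 1,400.00 Cr) = 100.94 Cr + 17.01% × 479.00 Cr = 182.42 Cr

182.42 Cr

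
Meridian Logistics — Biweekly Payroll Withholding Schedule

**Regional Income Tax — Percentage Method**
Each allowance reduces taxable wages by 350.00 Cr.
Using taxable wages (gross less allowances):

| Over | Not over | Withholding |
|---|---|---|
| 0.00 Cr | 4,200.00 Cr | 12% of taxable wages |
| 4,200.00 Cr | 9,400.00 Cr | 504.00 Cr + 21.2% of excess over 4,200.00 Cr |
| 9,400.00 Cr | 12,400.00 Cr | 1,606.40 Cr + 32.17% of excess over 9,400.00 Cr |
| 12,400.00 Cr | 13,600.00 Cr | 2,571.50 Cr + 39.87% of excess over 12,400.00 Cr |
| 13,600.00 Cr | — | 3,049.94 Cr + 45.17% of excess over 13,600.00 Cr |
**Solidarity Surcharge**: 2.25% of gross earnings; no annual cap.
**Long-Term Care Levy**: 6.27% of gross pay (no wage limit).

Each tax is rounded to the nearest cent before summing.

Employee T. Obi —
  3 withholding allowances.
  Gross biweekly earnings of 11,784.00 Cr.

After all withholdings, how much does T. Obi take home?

8,744.45 Cr

Regional Income Tax: taxable = 11,784.00 Cr − 3×350.00 Cr = 10,734.00 Cr
  1,606.40 Cr + 32.17% × (10,734.00 Cr − 9,400.00 Cr) = 1,606.40 Cr + 32.17% × 1,334.00 Cr = 2,035.55 Cr
Solidarity Surcharge: 2.25% × 11,784.00 Cr = 265.14 Cr
Long-Term Care Levy: 6.27% × 11,784.00 Cr = 738.86 Cr
Total withheld: 2,035.55 Cr + 265.14 Cr + 738.86 Cr = 3,039.55 Cr
Net pay: 11,784.00 Cr − 3,039.55 Cr = 8,744.45 Cr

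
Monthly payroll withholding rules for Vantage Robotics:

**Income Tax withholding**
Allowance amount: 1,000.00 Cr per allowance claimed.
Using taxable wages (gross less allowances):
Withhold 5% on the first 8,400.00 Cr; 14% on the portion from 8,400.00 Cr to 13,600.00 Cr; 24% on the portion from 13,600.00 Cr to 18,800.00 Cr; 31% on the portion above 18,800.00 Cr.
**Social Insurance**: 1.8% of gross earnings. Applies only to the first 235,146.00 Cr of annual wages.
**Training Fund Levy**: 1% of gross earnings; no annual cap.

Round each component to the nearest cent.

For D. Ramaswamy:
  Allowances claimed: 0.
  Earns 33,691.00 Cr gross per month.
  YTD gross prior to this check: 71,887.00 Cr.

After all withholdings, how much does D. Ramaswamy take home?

Income Tax: taxable = 33,691.00 Cr
  2,396.00 Cr + 31% × (33,691.00 Cr − 18,800.00 Cr) = 2,396.00 Cr + 31% × 14,891.00 Cr = 7,012.21 Cr
Social Insurance: 1.8% × 33,691.00 Cr = 606.44 Cr
Training Fund Levy: 1% × 33,691.00 Cr = 336.91 Cr
Total withheld: 7,012.21 Cr + 606.44 Cr + 336.91 Cr = 7,955.56 Cr
Net pay: 33,691.00 Cr − 7,955.56 Cr = 25,735.44 Cr

25,735.44 Cr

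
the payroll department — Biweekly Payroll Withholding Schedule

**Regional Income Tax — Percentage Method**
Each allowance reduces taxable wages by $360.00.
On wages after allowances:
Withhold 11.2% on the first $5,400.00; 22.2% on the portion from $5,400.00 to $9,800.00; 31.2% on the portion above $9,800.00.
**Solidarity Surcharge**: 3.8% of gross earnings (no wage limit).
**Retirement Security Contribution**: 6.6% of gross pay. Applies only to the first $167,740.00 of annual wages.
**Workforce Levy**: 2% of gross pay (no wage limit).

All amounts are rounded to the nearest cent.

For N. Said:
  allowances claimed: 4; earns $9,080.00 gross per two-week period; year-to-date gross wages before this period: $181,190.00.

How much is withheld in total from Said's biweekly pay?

Regional Income Tax: taxable = $9,080.00 − 4×$360.00 = $7,640.00
  $604.80 + 22.2% × ($7,640.00 − $5,400.00) = $604.80 + 22.2% × $2,240.00 = $1,102.08
Solidarity Surcharge: 3.8% × $9,080.00 = $345.04
Retirement Security Contribution: YTD $181,190.00 ≥ cap $167,740.00 → $0.00
Workforce Levy: 2% × $9,080.00 = $181.60
Total: $1,102.08 + $345.04 + $0.00 + $181.60 = $1,628.72

$1,628.72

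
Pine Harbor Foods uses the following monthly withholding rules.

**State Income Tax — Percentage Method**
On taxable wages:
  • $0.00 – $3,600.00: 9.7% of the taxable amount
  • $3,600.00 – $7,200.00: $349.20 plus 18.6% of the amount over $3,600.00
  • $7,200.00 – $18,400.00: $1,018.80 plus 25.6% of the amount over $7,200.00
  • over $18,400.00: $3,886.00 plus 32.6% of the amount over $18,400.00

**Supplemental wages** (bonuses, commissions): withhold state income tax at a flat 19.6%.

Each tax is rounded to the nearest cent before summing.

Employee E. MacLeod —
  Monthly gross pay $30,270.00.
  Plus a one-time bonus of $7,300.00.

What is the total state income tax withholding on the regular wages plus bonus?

State Income Tax: taxable = $30,270.00
  $3,886.00 + 32.6% × ($30,270.00 − $18,400.00) = $3,886.00 + 32.6% × $11,870.00 = $7,755.62
Supplemental (19.6% flat on bonus): 19.6% × $7,300.00 = $1,430.80
Total state income tax: $7,755.62 + $1,430.80 = $9,186.42

$9,186.42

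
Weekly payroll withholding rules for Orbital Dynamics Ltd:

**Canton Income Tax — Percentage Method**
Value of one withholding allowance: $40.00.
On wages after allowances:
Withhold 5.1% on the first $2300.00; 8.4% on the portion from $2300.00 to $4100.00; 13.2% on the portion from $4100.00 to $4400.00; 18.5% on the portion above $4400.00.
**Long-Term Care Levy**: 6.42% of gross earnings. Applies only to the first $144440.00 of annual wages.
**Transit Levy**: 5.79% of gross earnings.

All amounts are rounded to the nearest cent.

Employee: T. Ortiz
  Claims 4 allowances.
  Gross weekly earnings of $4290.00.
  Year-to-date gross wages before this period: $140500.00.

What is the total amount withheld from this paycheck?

$773.80

Canton Income Tax: taxable = $4290.00 − 4×$40.00 = $4130.00
  $268.50 + 13.2% × ($4130.00 − $4100.00) = $268.50 + 13.2% × $30.00 = $272.46
Long-Term Care Levy: cap $144440.00 − YTD $140500.00 = $3940.00 subject; 6.42% × $3940.00 = $252.95
Transit Levy: 5.79% × $4290.00 = $248.39
Total: $272.46 + $252.95 + $248.39 = $773.80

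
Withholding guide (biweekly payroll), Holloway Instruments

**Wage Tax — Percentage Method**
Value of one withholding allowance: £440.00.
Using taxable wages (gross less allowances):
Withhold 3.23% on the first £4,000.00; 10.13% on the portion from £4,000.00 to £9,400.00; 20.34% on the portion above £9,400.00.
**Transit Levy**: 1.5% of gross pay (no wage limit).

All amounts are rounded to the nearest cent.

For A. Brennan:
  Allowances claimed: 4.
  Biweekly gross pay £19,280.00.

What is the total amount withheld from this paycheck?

£2,617.03

Wage Tax: taxable = £19,280.00 − 4×£440.00 = £17,520.00
  £676.22 + 20.34% × (£17,520.00 − £9,400.00) = £676.22 + 20.34% × £8,120.00 = £2,327.83
Transit Levy: 1.5% × £19,280.00 = £289.20
Total: £2,327.83 + £289.20 = £2,617.03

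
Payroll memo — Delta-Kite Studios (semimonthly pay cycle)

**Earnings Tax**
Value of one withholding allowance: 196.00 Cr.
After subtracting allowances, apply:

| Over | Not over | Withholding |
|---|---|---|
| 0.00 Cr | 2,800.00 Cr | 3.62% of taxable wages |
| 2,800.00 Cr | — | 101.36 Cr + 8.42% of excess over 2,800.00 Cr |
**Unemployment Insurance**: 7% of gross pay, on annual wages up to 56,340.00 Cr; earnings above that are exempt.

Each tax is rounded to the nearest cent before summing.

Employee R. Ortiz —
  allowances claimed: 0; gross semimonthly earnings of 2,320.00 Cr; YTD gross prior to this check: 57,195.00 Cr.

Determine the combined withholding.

83.98 Cr

Earnings Tax: taxable = 2,320.00 Cr
  3.62% × 2,320.00 Cr = 83.98 Cr
Unemployment Insurance: YTD 57,195.00 Cr ≥ cap 56,340.00 Cr → 0.00 Cr
Total: 83.98 Cr + 0.00 Cr = 83.98 Cr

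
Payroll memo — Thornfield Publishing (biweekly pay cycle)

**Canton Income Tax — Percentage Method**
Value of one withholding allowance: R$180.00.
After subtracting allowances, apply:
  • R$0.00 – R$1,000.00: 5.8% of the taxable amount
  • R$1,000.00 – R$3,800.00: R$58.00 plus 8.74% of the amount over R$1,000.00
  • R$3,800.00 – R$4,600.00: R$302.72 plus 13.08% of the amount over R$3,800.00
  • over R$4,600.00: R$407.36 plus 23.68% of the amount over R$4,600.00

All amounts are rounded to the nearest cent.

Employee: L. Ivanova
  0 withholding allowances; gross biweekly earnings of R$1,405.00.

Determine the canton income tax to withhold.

R$93.40

Canton Income Tax: taxable = R$1,405.00
  R$58.00 + 8.74% × (R$1,405.00 − R$1,000.00) = R$58.00 + 8.74% × R$405.00 = R$93.40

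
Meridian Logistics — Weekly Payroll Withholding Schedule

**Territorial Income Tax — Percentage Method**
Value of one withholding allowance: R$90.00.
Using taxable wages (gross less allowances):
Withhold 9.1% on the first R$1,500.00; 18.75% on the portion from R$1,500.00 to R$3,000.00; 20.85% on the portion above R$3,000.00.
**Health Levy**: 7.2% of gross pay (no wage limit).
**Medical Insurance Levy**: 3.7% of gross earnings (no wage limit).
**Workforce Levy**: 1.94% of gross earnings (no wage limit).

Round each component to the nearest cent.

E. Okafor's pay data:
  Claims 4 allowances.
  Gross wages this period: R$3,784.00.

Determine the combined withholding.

R$992.02

Territorial Income Tax: taxable = R$3,784.00 − 4×R$90.00 = R$3,424.00
  R$417.75 + 20.85% × (R$3,424.00 − R$3,000.00) = R$417.75 + 20.85% × R$424.00 = R$506.15
Health Levy: 7.2% × R$3,784.00 = R$272.45
Medical Insurance Levy: 3.7% × R$3,784.00 = R$140.01
Workforce Levy: 1.94% × R$3,784.00 = R$73.41
Total: R$506.15 + R$272.45 + R$140.01 + R$73.41 = R$992.02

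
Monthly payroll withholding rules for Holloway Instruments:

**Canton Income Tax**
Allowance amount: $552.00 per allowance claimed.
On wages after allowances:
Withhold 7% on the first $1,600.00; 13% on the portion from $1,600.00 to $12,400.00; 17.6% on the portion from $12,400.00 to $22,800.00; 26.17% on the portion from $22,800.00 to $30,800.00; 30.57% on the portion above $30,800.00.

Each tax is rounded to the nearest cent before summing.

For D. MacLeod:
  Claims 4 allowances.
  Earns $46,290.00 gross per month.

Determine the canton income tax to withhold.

Canton Income Tax: taxable = $46,290.00 − 4×$552.00 = $44,082.00
  $5,440.00 + 30.57% × ($44,082.00 − $30,800.00) = $5,440.00 + 30.57% × $13,282.00 = $9,500.31

$9,500.31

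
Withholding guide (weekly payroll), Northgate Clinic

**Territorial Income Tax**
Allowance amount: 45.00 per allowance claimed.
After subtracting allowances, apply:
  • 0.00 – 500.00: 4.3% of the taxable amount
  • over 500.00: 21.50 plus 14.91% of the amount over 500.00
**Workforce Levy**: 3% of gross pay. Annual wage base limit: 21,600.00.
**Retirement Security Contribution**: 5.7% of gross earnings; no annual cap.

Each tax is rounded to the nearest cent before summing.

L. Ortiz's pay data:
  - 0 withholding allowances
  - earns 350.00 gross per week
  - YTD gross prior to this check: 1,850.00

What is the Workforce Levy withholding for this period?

Workforce Levy: 3% × 350.00 = 10.50

10.50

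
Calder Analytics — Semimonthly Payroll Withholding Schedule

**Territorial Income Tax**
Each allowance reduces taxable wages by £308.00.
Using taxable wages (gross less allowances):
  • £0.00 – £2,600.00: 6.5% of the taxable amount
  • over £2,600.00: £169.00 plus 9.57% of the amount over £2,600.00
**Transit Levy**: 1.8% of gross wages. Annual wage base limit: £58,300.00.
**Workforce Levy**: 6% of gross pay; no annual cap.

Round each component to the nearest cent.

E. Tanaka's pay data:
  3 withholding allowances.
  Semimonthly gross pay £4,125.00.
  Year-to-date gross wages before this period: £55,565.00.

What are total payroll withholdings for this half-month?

£523.25

Territorial Income Tax: taxable = £4,125.00 − 3×£308.00 = £3,201.00
  £169.00 + 9.57% × (£3,201.00 − £2,600.00) = £169.00 + 9.57% × £601.00 = £226.52
Transit Levy: cap £58,300.00 − YTD £55,565.00 = £2,735.00 subject; 1.8% × £2,735.00 = £49.23
Workforce Levy: 6% × £4,125.00 = £247.50
Total: £226.52 + £49.23 + £247.50 = £523.25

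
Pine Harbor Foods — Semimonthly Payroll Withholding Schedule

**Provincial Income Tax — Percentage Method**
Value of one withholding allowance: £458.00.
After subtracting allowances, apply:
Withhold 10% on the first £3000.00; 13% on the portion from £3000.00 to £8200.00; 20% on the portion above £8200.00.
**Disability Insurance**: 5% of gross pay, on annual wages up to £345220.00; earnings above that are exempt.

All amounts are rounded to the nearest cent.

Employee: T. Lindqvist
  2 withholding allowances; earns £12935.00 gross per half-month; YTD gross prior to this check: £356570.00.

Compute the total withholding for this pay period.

£1739.80

Provincial Income Tax: taxable = £12935.00 − 2×£458.00 = £12019.00
  £976.00 + 20% × (£12019.00 − £8200.00) = £976.00 + 20% × £3819.00 = £1739.80
Disability Insurance: YTD £356570.00 ≥ cap £345220.00 → £0.00
Total: £1739.80 + £0.00 = £1739.80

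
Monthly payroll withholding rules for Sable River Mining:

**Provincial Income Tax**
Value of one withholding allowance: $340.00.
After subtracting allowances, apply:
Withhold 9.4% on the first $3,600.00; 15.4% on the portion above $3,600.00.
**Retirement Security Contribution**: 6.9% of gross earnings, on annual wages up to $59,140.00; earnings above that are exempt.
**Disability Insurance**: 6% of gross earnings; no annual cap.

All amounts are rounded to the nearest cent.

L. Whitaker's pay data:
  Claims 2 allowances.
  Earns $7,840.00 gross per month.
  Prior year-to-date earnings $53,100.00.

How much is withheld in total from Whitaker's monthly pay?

Provincial Income Tax: taxable = $7,840.00 − 2×$340.00 = $7,160.00
  $338.40 + 15.4% × ($7,160.00 − $3,600.00) = $338.40 + 15.4% × $3,560.00 = $886.64
Retirement Security Contribution: cap $59,140.00 − YTD $53,100.00 = $6,040.00 subject; 6.9% × $6,040.00 = $416.76
Disability Insurance: 6% × $7,840.00 = $470.40
Total: $886.64 + $416.76 + $470.40 = $1,773.80

$1,773.80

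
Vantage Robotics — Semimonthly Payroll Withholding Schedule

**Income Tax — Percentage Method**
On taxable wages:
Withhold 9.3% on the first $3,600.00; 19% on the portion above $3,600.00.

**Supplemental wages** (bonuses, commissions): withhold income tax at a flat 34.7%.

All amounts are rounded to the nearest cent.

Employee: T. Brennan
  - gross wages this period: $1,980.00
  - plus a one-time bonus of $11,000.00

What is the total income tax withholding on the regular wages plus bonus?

Income Tax: taxable = $1,980.00
  9.3% × $1,980.00 = $184.14
Supplemental (34.7% flat on bonus): 34.7% × $11,000.00 = $3,817.00
Total income tax: $184.14 + $3,817.00 = $4,001.14

$4,001.14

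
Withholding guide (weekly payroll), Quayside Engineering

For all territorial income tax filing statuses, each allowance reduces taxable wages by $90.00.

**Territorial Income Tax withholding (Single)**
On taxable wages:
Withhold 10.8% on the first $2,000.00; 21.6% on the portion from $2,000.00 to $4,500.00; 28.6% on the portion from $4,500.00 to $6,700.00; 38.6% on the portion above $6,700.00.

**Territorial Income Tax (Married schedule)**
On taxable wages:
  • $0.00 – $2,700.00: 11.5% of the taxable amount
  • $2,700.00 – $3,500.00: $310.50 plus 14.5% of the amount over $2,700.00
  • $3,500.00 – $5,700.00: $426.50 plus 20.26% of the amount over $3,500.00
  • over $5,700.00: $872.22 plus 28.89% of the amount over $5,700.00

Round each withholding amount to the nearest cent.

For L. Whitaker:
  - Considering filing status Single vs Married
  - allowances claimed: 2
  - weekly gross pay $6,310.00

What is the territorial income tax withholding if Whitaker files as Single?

Territorial Income Tax (Single): taxable = $6,310.00 − 2×$90.00 = $6,130.00
  $756.00 + 28.6% × ($6,130.00 − $4,500.00) = $756.00 + 28.6% × $1,630.00 = $1,222.18

$1,222.18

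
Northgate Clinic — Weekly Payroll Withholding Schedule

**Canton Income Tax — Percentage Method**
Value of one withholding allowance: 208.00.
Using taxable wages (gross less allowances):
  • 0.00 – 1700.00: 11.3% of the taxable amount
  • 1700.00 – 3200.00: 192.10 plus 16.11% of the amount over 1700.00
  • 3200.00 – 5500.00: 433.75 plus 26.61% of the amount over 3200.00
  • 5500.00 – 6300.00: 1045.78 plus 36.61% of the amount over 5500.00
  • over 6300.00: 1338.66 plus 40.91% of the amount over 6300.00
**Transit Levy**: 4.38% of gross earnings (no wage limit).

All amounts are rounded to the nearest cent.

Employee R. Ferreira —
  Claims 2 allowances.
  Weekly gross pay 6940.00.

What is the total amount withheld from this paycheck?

Canton Income Tax: taxable = 6940.00 − 2×208.00 = 6524.00
  1338.66 + 40.91% × (6524.00 − 6300.00) = 1338.66 + 40.91% × 224.00 = 1430.30
Transit Levy: 4.38% × 6940.00 = 303.97
Total: 1430.30 + 303.97 = 1734.27

1734.27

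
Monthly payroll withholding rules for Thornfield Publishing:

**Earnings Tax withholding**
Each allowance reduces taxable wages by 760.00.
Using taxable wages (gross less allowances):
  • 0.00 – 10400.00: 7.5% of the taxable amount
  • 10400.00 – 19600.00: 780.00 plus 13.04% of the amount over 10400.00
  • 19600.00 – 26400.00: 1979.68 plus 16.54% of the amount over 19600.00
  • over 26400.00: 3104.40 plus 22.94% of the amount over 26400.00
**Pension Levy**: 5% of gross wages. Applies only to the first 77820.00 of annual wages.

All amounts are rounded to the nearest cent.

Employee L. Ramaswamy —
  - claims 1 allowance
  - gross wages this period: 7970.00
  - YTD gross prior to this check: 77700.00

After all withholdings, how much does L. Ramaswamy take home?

Earnings Tax: taxable = 7970.00 − 1×760.00 = 7210.00
  7.5% × 7210.00 = 540.75
Pension Levy: cap 77820.00 − YTD 77700.00 = 120.00 subject; 5% × 120.00 = 6.00
Total withheld: 540.75 + 6.00 = 546.75
Net pay: 7970.00 − 546.75 = 7423.25

7423.25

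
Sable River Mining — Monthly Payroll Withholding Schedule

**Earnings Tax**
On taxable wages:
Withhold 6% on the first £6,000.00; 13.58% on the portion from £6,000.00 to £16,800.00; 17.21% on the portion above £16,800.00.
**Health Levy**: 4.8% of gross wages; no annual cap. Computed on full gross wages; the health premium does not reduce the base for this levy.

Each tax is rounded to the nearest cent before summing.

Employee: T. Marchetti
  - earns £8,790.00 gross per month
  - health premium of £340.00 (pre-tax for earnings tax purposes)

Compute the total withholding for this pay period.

£1,114.63

Earnings Tax: taxable = £8,790.00 − £340.00 = £8,450.00
  £360.00 + 13.58% × (£8,450.00 − £6,000.00) = £360.00 + 13.58% × £2,450.00 = £692.71
Health Levy: 4.8% × £8,790.00 = £421.92
Total: £692.71 + £421.92 = £1,114.63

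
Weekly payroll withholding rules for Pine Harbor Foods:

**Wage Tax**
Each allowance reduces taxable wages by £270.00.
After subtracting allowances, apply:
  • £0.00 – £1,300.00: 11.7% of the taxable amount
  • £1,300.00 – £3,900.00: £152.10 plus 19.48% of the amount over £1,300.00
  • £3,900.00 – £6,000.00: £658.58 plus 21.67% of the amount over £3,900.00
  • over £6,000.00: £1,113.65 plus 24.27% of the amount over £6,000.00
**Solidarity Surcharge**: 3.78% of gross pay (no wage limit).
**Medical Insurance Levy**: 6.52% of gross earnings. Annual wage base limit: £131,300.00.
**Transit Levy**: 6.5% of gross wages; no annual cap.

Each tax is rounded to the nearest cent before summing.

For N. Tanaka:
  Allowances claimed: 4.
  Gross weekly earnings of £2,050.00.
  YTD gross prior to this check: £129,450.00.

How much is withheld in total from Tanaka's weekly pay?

Wage Tax: taxable = £2,050.00 − 4×£270.00 = £970.00
  11.7% × £970.00 = £113.49
Solidarity Surcharge: 3.78% × £2,050.00 = £77.49
Medical Insurance Levy: cap £131,300.00 − YTD £129,450.00 = £1,850.00 subject; 6.52% × £1,850.00 = £120.62
Transit Levy: 6.5% × £2,050.00 = £133.25
Total: £113.49 + £77.49 + £120.62 + £133.25 = £444.85

£444.85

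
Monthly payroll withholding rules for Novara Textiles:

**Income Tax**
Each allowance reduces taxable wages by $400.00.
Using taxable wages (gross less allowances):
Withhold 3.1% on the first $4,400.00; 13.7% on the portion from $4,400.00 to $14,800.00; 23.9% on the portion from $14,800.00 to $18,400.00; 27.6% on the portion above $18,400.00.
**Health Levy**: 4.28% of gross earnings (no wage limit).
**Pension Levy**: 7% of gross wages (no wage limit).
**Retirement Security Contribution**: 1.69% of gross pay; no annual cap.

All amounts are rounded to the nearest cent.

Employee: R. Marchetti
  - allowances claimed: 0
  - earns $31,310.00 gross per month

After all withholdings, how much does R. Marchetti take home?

Income Tax: taxable = $31,310.00
  $2,421.60 + 27.6% × ($31,310.00 − $18,400.00) = $2,421.60 + 27.6% × $12,910.00 = $5,984.76
Health Levy: 4.28% × $31,310.00 = $1,340.07
Pension Levy: 7% × $31,310.00 = $2,191.70
Retirement Security Contribution: 1.69% × $31,310.00 = $529.14
Total withheld: $5,984.76 + $1,340.07 + $2,191.70 + $529.14 = $10,045.67
Net pay: $31,310.00 − $10,045.67 = $21,264.33

$21,264.33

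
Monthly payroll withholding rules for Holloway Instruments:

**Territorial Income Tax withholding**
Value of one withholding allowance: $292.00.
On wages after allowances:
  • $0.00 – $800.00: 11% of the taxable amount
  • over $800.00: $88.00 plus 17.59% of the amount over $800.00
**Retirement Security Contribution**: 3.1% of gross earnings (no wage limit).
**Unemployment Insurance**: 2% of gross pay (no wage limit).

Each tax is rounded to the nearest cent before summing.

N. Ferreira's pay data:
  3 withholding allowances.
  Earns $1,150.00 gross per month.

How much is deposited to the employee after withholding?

$1,061.21

Territorial Income Tax: taxable = $1,150.00 − 3×$292.00 = $274.00
  11% × $274.00 = $30.14
Retirement Security Contribution: 3.1% × $1,150.00 = $35.65
Unemployment Insurance: 2% × $1,150.00 = $23.00
Total withheld: $30.14 + $35.65 + $23.00 = $88.79
Net pay: $1,150.00 − $88.79 = $1,061.21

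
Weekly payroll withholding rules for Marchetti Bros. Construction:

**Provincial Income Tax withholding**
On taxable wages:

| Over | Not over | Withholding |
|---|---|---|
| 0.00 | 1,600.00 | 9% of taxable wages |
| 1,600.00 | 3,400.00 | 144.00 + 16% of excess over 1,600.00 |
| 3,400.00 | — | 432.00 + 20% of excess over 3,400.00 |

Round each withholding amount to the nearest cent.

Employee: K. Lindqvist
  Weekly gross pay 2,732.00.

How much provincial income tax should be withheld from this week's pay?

Provincial Income Tax: taxable = 2,732.00
  144.00 + 16% × (2,732.00 − 1,600.00) = 144.00 + 16% × 1,132.00 = 325.12

325.12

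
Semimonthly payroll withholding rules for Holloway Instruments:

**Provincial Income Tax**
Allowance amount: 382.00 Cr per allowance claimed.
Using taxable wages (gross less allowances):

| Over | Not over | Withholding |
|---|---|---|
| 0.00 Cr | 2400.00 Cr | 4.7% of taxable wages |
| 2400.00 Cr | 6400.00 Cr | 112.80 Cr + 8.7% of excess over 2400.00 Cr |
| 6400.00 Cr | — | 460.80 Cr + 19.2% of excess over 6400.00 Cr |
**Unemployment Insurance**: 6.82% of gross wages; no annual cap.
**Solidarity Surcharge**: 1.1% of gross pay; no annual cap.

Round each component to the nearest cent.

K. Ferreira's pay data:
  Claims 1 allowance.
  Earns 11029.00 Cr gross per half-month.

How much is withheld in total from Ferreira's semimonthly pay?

Provincial Income Tax: taxable = 11029.00 Cr − 1×382.00 Cr = 10647.00 Cr
  460.80 Cr + 19.2% × (10647.00 Cr − 6400.00 Cr) = 460.80 Cr + 19.2% × 4247.00 Cr = 1276.22 Cr
Unemployment Insurance: 6.82% × 11029.00 Cr = 752.18 Cr
Solidarity Surcharge: 1.1% × 11029.00 Cr = 121.32 Cr
Total: 1276.22 Cr + 752.18 Cr + 121.32 Cr = 2149.72 Cr

2149.72 Cr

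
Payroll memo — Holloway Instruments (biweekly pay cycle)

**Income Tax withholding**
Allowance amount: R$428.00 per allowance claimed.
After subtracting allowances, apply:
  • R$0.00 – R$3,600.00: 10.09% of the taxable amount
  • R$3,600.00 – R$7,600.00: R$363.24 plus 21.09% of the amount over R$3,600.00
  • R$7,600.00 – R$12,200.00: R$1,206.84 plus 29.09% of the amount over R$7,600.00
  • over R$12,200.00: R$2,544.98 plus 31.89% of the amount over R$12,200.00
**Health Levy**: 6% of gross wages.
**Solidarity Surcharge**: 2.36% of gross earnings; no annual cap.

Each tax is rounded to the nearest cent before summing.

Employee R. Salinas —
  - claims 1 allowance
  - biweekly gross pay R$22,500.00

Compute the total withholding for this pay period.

R$7,574.16

Income Tax: taxable = R$22,500.00 − 1×R$428.00 = R$22,072.00
  R$2,544.98 + 31.89% × (R$22,072.00 − R$12,200.00) = R$2,544.98 + 31.89% × R$9,872.00 = R$5,693.16
Health Levy: 6% × R$22,500.00 = R$1,350.00
Solidarity Surcharge: 2.36% × R$22,500.00 = R$531.00
Total: R$5,693.16 + R$1,350.00 + R$531.00 = R$7,574.16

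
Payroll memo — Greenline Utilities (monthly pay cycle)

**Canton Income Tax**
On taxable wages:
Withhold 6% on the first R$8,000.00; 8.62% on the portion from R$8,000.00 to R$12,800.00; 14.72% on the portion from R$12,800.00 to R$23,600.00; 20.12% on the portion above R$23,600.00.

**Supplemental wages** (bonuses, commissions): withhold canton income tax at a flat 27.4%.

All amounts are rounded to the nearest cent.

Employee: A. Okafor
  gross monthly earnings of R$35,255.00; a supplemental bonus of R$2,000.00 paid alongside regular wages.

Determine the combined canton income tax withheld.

R$5,376.51

Canton Income Tax: taxable = R$35,255.00
  R$2,483.52 + 20.12% × (R$35,255.00 − R$23,600.00) = R$2,483.52 + 20.12% × R$11,655.00 = R$4,828.51
Supplemental (27.4% flat on bonus): 27.4% × R$2,000.00 = R$548.00
Total canton income tax: R$4,828.51 + R$548.00 = R$5,376.51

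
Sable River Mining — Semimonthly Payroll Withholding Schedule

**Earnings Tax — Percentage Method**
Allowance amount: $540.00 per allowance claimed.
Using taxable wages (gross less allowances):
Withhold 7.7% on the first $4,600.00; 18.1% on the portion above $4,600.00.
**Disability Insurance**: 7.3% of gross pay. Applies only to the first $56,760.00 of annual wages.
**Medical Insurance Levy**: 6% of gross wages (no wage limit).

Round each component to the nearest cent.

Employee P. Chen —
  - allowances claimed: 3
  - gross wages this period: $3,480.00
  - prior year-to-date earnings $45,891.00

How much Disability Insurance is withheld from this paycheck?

Disability Insurance: 7.3% × $3,480.00 = $254.04

$254.04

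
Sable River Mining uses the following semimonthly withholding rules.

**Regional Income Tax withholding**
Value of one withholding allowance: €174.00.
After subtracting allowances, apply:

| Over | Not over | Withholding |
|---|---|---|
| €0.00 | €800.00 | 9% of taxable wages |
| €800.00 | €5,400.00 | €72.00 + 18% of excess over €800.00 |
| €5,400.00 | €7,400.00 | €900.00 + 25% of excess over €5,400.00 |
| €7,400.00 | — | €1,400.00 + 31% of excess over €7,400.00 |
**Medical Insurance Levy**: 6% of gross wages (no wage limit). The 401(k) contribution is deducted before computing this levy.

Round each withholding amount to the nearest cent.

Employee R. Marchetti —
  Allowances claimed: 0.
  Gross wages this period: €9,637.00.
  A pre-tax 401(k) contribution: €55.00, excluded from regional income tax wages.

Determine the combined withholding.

€2,651.34

Regional Income Tax: taxable = €9,637.00 − €55.00 = €9,582.00
  €1,400.00 + 31% × (€9,582.00 − €7,400.00) = €1,400.00 + 31% × €2,182.00 = €2,076.42
Medical Insurance Levy: 6% × €9,582.00 = €574.92
Total: €2,076.42 + €574.92 = €2,651.34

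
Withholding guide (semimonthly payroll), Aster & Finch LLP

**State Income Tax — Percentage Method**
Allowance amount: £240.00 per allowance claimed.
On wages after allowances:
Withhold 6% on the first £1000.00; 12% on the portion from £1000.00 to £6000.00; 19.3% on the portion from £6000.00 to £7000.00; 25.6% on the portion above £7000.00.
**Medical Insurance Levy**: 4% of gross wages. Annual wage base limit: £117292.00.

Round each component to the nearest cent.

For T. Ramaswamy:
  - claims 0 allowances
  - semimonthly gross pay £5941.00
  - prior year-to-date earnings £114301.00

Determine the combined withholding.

State Income Tax: taxable = £5941.00
  £60.00 + 12% × (£5941.00 − £1000.00) = £60.00 + 12% × £4941.00 = £652.92
Medical Insurance Levy: cap £117292.00 − YTD £114301.00 = £2991.00 subject; 4% × £2991.00 = £119.64
Total: £652.92 + £119.64 = £772.56

£772.56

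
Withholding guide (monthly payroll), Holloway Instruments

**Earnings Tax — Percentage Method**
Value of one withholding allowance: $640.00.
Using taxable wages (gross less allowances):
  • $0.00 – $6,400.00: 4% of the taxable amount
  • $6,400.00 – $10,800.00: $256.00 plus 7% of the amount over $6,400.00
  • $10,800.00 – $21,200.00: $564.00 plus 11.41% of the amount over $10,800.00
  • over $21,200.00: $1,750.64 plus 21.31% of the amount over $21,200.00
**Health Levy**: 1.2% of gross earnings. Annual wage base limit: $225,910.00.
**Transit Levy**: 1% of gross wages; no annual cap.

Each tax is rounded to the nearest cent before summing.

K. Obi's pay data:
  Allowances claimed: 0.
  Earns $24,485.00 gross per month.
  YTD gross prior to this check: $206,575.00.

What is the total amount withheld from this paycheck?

$2,927.54

Earnings Tax: taxable = $24,485.00
  $1,750.64 + 21.31% × ($24,485.00 − $21,200.00) = $1,750.64 + 21.31% × $3,285.00 = $2,450.67
Health Levy: cap $225,910.00 − YTD $206,575.00 = $19,335.00 subject; 1.2% × $19,335.00 = $232.02
Transit Levy: 1% × $24,485.00 = $244.85
Total: $2,450.67 + $232.02 + $244.85 = $2,927.54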